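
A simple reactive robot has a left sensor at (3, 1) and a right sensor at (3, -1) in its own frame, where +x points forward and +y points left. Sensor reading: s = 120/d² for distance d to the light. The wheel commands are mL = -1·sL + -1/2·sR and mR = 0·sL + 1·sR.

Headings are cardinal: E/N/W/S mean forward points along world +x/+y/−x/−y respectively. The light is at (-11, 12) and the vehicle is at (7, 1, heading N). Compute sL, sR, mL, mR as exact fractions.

left sensor world pos  = (6, 4); dL² = 353
right sensor world pos = (8, 4); dR² = 425
sL = 120/353 = 120/353
sR = 120/425 = 24/85
mL = -1·sL + -1/2·sR = -14436/30005
mR = 0·sL + 1·sR = 24/85

120/353 24/85 -14436/30005 24/85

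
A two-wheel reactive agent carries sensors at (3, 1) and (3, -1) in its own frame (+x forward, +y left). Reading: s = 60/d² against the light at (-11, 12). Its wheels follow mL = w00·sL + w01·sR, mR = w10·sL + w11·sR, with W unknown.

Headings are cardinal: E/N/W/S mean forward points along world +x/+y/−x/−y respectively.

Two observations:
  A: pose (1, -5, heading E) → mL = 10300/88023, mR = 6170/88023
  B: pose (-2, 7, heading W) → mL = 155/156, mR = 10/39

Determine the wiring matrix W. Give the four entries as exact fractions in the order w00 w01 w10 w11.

obs A: pose=(1,-5,E) → sL=60/481, sR=20/183, mL=10300/88023, mR=6170/88023
obs B: pose=(-2,7,W) → sL=5/6, sR=15/13, mL=155/156, mR=10/39
sensor matrix S = [[60/481, 20/183], [5/6, 15/13]]; det S = 181450/3432897
solve [mL_A; mL_B] = S·[w00; w01] and [mR_A; mR_B] = S·[w10; w11]:
  w00 = 1/2, w01 = 1/2, w10 = 1, w11 = -1/2

1/2 1/2 1 -1/2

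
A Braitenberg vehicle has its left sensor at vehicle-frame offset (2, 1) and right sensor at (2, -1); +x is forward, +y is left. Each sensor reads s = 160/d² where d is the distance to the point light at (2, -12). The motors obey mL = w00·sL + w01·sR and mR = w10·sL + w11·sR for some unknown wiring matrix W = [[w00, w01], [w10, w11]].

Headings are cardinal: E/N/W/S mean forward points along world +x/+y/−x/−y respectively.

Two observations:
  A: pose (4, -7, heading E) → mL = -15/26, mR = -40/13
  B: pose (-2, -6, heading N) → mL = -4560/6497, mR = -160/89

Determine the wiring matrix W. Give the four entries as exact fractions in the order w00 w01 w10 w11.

obs A: pose=(4,-7,E) → sL=40/13, sR=5, mL=-15/26, mR=-40/13
obs B: pose=(-2,-6,N) → sL=160/89, sR=160/73, mL=-4560/6497, mR=-160/89
sensor matrix S = [[40/13, 5], [160/89, 160/73]]; det S = -189600/84461
solve [mL_A; mL_B] = S·[w00; w01] and [mR_A; mR_B] = S·[w10; w11]:
  w00 = -1, w01 = 1/2, w10 = -1, w11 = 0

-1 1/2 -1 0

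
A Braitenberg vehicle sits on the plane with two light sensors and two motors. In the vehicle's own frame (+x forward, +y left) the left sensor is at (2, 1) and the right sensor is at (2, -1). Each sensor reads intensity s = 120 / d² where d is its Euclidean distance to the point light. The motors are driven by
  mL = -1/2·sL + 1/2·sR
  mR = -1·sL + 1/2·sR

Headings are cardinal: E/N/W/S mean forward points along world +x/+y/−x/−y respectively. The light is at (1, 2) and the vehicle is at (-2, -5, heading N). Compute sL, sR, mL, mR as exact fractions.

left sensor world pos  = (-3, -3); dL² = 41
right sensor world pos = (-1, -3); dR² = 29
sL = 120/41 = 120/41
sR = 120/29 = 120/29
mL = -1/2·sL + 1/2·sR = 720/1189
mR = -1·sL + 1/2·sR = -1020/1189

120/41 120/29 720/1189 -1020/1189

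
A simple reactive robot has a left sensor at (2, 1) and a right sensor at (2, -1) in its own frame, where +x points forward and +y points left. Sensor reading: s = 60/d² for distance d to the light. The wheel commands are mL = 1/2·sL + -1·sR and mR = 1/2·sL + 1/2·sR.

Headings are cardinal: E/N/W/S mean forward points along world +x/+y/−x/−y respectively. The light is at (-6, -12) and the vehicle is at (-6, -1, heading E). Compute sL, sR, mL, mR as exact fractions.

15/37 15/26 -180/481 945/1924

left sensor world pos  = (-4, 0); dL² = 148
right sensor world pos = (-4, -2); dR² = 104
sL = 60/148 = 15/37
sR = 60/104 = 15/26
mL = 1/2·sL + -1·sR = -180/481
mR = 1/2·sL + 1/2·sR = 945/1924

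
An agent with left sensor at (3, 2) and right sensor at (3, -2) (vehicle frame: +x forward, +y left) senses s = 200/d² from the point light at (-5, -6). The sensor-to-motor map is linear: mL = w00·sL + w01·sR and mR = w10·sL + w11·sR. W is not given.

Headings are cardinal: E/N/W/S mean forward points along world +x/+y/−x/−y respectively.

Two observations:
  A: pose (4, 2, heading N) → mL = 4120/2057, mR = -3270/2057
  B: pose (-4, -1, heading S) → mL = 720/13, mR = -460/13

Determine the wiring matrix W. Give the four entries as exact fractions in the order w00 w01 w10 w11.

obs A: pose=(4,2,N) → sL=20/17, sR=100/121, mL=4120/2057, mR=-3270/2057
obs B: pose=(-4,-1,S) → sL=200/13, sR=40, mL=720/13, mR=-460/13
sensor matrix S = [[20/17, 100/121], [200/13, 40]]; det S = 918400/26741
solve [mL_A; mL_B] = S·[w00; w01] and [mR_A; mR_B] = S·[w10; w11]:
  w00 = 1, w01 = 1, w10 = -1, w11 = -1/2

1 1 -1 -1/2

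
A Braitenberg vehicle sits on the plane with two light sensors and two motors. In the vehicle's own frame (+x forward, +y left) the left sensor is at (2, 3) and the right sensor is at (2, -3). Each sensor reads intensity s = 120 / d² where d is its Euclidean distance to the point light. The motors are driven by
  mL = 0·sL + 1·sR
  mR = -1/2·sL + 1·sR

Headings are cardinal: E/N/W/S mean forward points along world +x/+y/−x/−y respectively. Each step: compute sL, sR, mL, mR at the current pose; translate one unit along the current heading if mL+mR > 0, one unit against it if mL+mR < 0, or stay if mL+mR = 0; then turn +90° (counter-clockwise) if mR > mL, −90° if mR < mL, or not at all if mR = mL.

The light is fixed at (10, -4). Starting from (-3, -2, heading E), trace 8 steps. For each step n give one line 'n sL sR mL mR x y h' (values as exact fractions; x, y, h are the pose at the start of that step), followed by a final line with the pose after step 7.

0 60/73 60/61 60/61 2550/4453 -3 -2 E
1 40/27 8/15 8/15 -28/135 -2 -2 S
2 3/5 30/53 30/53 141/530 -2 -3 W
3 24/53 120/109 120/109 5052/5777 -3 -3 N
4 60/73 60/61 60/61 2550/4453 -3 -2 E
5 40/27 8/15 8/15 -28/135 -2 -2 S
6 3/5 30/53 30/53 141/530 -2 -3 W
7 24/53 120/109 120/109 5052/5777 -3 -3 N
final -3 -2 E

n=0: pose=(-3,-2,E); sL=60/73, sR=60/61; mL=60/61, mR=2550/4453; mL+mR=6930/4453 → advance +1; mR−mL=-30/73 → turn -1·90°
n=1: pose=(-2,-2,S); sL=40/27, sR=8/15; mL=8/15, mR=-28/135; mL+mR=44/135 → advance +1; mR−mL=-20/27 → turn -1·90°
n=2: pose=(-2,-3,W); sL=3/5, sR=30/53; mL=30/53, mR=141/530; mL+mR=441/530 → advance +1; mR−mL=-3/10 → turn -1·90°
n=3: pose=(-3,-3,N); sL=24/53, sR=120/109; mL=120/109, mR=5052/5777; mL+mR=11412/5777 → advance +1; mR−mL=-12/53 → turn -1·90°
n=4: pose=(-3,-2,E); sL=60/73, sR=60/61; mL=60/61, mR=2550/4453; mL+mR=6930/4453 → advance +1; mR−mL=-30/73 → turn -1·90°
n=5: pose=(-2,-2,S); sL=40/27, sR=8/15; mL=8/15, mR=-28/135; mL+mR=44/135 → advance +1; mR−mL=-20/27 → turn -1·90°
n=6: pose=(-2,-3,W); sL=3/5, sR=30/53; mL=30/53, mR=141/530; mL+mR=441/530 → advance +1; mR−mL=-3/10 → turn -1·90°
n=7: pose=(-3,-3,N); sL=24/53, sR=120/109; mL=120/109, mR=5052/5777; mL+mR=11412/5777 → advance +1; mR−mL=-12/53 → turn -1·90°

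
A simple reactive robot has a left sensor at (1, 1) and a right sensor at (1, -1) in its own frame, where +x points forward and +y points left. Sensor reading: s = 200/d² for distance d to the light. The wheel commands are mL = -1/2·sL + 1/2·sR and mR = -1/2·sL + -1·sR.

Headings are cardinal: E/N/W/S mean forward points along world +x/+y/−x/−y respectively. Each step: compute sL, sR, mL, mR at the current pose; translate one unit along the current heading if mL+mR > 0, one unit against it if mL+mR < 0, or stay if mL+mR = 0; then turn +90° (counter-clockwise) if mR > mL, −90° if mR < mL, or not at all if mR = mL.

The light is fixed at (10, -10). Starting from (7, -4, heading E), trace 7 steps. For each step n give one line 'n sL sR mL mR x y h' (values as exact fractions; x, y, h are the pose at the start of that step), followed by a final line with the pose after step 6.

n=0: pose=(7,-4,E); sL=200/53, sR=200/29; mL=2400/1537, mR=-13500/1537; mL+mR=-11100/1537 → advance -1; mR−mL=-300/29 → turn -1·90°
n=1: pose=(6,-4,S); sL=100/17, sR=4; mL=-16/17, mR=-118/17; mL+mR=-134/17 → advance -1; mR−mL=-6 → turn -1·90°
n=2: pose=(6,-3,W); sL=200/61, sR=200/89; mL=-2800/5429, mR=-21100/5429; mL+mR=-23900/5429 → advance -1; mR−mL=-300/89 → turn -1·90°
n=3: pose=(7,-3,N); sL=5/2, sR=50/17; mL=15/68, mR=-285/68; mL+mR=-135/34 → advance -1; mR−mL=-75/17 → turn -1·90°
n=4: pose=(7,-4,E); sL=200/53, sR=200/29; mL=2400/1537, mR=-13500/1537; mL+mR=-11100/1537 → advance -1; mR−mL=-300/29 → turn -1·90°
n=5: pose=(6,-4,S); sL=100/17, sR=4; mL=-16/17, mR=-118/17; mL+mR=-134/17 → advance -1; mR−mL=-6 → turn -1·90°
n=6: pose=(6,-3,W); sL=200/61, sR=200/89; mL=-2800/5429, mR=-21100/5429; mL+mR=-23900/5429 → advance -1; mR−mL=-300/89 → turn -1·90°

0 200/53 200/29 2400/1537 -13500/1537 7 -4 E
1 100/17 4 -16/17 -118/17 6 -4 S
2 200/61 200/89 -2800/5429 -21100/5429 6 -3 W
3 5/2 50/17 15/68 -285/68 7 -3 N
4 200/53 200/29 2400/1537 -13500/1537 7 -4 E
5 100/17 4 -16/17 -118/17 6 -4 S
6 200/61 200/89 -2800/5429 -21100/5429 6 -3 W
final 7 -3 N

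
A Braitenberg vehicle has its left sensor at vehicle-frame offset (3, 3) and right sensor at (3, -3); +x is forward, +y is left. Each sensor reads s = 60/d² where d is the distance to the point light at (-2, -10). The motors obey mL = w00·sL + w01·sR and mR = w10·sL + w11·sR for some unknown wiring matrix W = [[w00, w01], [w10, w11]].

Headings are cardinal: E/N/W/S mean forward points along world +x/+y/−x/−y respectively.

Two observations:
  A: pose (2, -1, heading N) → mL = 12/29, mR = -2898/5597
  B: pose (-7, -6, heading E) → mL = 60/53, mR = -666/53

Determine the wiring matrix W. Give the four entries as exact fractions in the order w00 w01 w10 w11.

1 0 -1/2 -1

obs A: pose=(2,-1,N) → sL=12/29, sR=60/193, mL=12/29, mR=-2898/5597
obs B: pose=(-7,-6,E) → sL=60/53, sR=12, mL=60/53, mR=-666/53
sensor matrix S = [[12/29, 60/193], [60/53, 12]]; det S = 1368576/296641
solve [mL_A; mL_B] = S·[w00; w01] and [mR_A; mR_B] = S·[w10; w11]:
  w00 = 1, w01 = 0, w10 = -1/2, w11 = -1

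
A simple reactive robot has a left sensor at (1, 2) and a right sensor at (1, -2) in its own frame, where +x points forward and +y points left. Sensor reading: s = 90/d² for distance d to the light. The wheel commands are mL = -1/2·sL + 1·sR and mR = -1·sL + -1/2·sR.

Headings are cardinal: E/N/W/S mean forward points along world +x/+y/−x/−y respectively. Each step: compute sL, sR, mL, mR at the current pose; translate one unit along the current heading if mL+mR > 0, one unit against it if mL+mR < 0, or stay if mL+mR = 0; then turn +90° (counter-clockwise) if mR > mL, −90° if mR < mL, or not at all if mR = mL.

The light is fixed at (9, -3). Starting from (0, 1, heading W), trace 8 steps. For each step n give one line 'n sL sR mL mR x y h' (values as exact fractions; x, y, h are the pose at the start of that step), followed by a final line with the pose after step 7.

n=0: pose=(0,1,W); sL=45/52, sR=45/68; mL=405/1768, mR=-2115/1768; mL+mR=-855/884 → advance -1; mR−mL=-315/221 → turn -1·90°
n=1: pose=(1,1,N); sL=18/25, sR=90/61; mL=1701/1525, mR=-2223/1525; mL+mR=-522/1525 → advance -1; mR−mL=-3924/1525 → turn -1·90°
n=2: pose=(1,0,E); sL=45/37, sR=9/5; mL=441/370, mR=-783/370; mL+mR=-171/185 → advance -1; mR−mL=-612/185 → turn -1·90°
n=3: pose=(0,0,S); sL=90/53, sR=18/25; mL=-171/1325, mR=-2727/1325; mL+mR=-2898/1325 → advance -1; mR−mL=-2556/1325 → turn -1·90°
n=4: pose=(0,1,W); sL=45/52, sR=45/68; mL=405/1768, mR=-2115/1768; mL+mR=-855/884 → advance -1; mR−mL=-315/221 → turn -1·90°
n=5: pose=(1,1,N); sL=18/25, sR=90/61; mL=1701/1525, mR=-2223/1525; mL+mR=-522/1525 → advance -1; mR−mL=-3924/1525 → turn -1·90°
n=6: pose=(1,0,E); sL=45/37, sR=9/5; mL=441/370, mR=-783/370; mL+mR=-171/185 → advance -1; mR−mL=-612/185 → turn -1·90°
n=7: pose=(0,0,S); sL=90/53, sR=18/25; mL=-171/1325, mR=-2727/1325; mL+mR=-2898/1325 → advance -1; mR−mL=-2556/1325 → turn -1·90°

0 45/52 45/68 405/1768 -2115/1768 0 1 W
1 18/25 90/61 1701/1525 -2223/1525 1 1 N
2 45/37 9/5 441/370 -783/370 1 0 E
3 90/53 18/25 -171/1325 -2727/1325 0 0 S
4 45/52 45/68 405/1768 -2115/1768 0 1 W
5 18/25 90/61 1701/1525 -2223/1525 1 1 N
6 45/37 9/5 441/370 -783/370 1 0 E
7 90/53 18/25 -171/1325 -2727/1325 0 0 S
final 0 1 W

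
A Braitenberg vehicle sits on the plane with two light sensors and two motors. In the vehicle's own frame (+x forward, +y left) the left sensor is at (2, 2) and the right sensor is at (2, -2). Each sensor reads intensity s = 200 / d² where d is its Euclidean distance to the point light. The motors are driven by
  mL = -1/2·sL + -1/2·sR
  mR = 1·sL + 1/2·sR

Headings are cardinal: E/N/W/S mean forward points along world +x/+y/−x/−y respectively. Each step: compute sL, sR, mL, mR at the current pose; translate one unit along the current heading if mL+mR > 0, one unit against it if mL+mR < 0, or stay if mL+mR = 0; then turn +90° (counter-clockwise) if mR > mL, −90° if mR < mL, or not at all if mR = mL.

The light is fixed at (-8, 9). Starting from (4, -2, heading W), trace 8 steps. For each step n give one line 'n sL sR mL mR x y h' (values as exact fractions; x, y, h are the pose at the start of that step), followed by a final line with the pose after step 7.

0 200/269 200/181 -45000/48689 63100/48689 4 -2 W
1 100/169 4/5 -588/845 838/845 3 -2 S
2 200/269 40/73 -12680/19637 19980/19637 3 -3 E
3 1 25/37 -31/37 99/74 4 -3 N
4 200/269 200/181 -45000/48689 63100/48689 4 -2 W
5 100/169 4/5 -588/845 838/845 3 -2 S
6 200/269 40/73 -12680/19637 19980/19637 3 -3 E
7 1 25/37 -31/37 99/74 4 -3 N
final 4 -2 W

n=0: pose=(4,-2,W); sL=200/269, sR=200/181; mL=-45000/48689, mR=63100/48689; mL+mR=100/269 → advance +1; mR−mL=108100/48689 → turn +1·90°
n=1: pose=(3,-2,S); sL=100/169, sR=4/5; mL=-588/845, mR=838/845; mL+mR=50/169 → advance +1; mR−mL=1426/845 → turn +1·90°
n=2: pose=(3,-3,E); sL=200/269, sR=40/73; mL=-12680/19637, mR=19980/19637; mL+mR=100/269 → advance +1; mR−mL=32660/19637 → turn +1·90°
n=3: pose=(4,-3,N); sL=1, sR=25/37; mL=-31/37, mR=99/74; mL+mR=1/2 → advance +1; mR−mL=161/74 → turn +1·90°
n=4: pose=(4,-2,W); sL=200/269, sR=200/181; mL=-45000/48689, mR=63100/48689; mL+mR=100/269 → advance +1; mR−mL=108100/48689 → turn +1·90°
n=5: pose=(3,-2,S); sL=100/169, sR=4/5; mL=-588/845, mR=838/845; mL+mR=50/169 → advance +1; mR−mL=1426/845 → turn +1·90°
n=6: pose=(3,-3,E); sL=200/269, sR=40/73; mL=-12680/19637, mR=19980/19637; mL+mR=100/269 → advance +1; mR−mL=32660/19637 → turn +1·90°
n=7: pose=(4,-3,N); sL=1, sR=25/37; mL=-31/37, mR=99/74; mL+mR=1/2 → advance +1; mR−mL=161/74 → turn +1·90°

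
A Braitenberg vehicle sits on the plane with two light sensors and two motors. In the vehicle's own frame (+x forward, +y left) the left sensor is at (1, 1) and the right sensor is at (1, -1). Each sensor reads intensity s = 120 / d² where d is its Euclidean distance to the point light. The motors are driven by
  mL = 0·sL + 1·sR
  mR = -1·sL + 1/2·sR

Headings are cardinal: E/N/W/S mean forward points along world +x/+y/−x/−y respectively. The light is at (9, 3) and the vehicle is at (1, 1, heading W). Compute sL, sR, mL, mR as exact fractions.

4/3 60/41 60/41 -74/123

left sensor world pos  = (0, 0); dL² = 90
right sensor world pos = (0, 2); dR² = 82
sL = 120/90 = 4/3
sR = 120/82 = 60/41
mL = 0·sL + 1·sR = 60/41
mR = -1·sL + 1/2·sR = -74/123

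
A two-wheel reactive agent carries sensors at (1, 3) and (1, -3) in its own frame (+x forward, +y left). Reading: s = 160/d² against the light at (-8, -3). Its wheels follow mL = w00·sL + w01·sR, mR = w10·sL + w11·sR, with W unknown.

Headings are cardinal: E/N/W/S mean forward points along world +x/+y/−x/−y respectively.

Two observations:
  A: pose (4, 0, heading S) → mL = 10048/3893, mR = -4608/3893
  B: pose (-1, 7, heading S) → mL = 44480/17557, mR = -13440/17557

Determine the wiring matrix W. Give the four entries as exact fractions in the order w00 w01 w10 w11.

1 1 1 -1

obs A: pose=(4,0,S) → sL=160/229, sR=32/17, mL=10048/3893, mR=-4608/3893
obs B: pose=(-1,7,S) → sL=160/181, sR=160/97, mL=44480/17557, mR=-13440/17557
sensor matrix S = [[160/229, 32/17], [160/181, 160/97]]; det S = -34959360/68349401
solve [mL_A; mL_B] = S·[w00; w01] and [mR_A; mR_B] = S·[w10; w11]:
  w00 = 1, w01 = 1, w10 = 1, w11 = -1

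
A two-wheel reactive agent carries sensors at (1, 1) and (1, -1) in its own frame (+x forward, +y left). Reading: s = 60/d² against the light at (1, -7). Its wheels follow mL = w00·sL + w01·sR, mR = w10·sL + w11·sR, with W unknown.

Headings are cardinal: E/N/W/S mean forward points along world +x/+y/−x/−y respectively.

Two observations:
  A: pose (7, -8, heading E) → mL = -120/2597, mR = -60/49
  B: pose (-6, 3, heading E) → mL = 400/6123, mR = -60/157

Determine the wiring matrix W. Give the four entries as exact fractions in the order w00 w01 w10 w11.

-1/2 1/2 -1 0

obs A: pose=(7,-8,E) → sL=60/49, sR=60/53, mL=-120/2597, mR=-60/49
obs B: pose=(-6,3,E) → sL=60/157, sR=20/39, mL=400/6123, mR=-60/157
sensor matrix S = [[60/49, 60/53], [60/157, 20/39]]; det S = 1035200/5300477
solve [mL_A; mL_B] = S·[w00; w01] and [mR_A; mR_B] = S·[w10; w11]:
  w00 = -1/2, w01 = 1/2, w10 = -1, w11 = 0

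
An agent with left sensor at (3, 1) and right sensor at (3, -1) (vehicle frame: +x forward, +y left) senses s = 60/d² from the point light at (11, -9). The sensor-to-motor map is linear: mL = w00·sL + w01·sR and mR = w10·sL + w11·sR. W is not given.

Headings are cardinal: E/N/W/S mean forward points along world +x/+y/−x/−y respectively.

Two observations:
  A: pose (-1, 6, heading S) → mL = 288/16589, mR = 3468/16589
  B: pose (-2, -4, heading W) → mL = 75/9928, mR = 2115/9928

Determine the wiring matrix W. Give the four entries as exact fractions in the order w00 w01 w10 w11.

1/2 -1/2 1/2 1/2

obs A: pose=(-1,6,S) → sL=12/53, sR=60/313, mL=288/16589, mR=3468/16589
obs B: pose=(-2,-4,W) → sL=15/68, sR=15/73, mL=75/9928, mR=2115/9928
sensor matrix S = [[12/53, 60/313], [15/68, 15/73]]; det S = 87255/20586949
solve [mL_A; mL_B] = S·[w00; w01] and [mR_A; mR_B] = S·[w10; w11]:
  w00 = 1/2, w01 = -1/2, w10 = 1/2, w11 = 1/2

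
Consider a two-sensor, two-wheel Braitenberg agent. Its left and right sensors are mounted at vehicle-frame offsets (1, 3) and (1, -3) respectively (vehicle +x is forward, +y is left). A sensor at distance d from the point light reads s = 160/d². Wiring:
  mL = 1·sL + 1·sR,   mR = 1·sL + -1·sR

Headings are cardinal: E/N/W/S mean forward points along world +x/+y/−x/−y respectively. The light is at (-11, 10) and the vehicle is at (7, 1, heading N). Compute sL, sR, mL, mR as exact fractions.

left sensor world pos  = (4, 2); dL² = 289
right sensor world pos = (10, 2); dR² = 505
sL = 160/289 = 160/289
sR = 160/505 = 32/101
mL = 1·sL + 1·sR = 25408/29189
mR = 1·sL + -1·sR = 6912/29189

160/289 32/101 25408/29189 6912/29189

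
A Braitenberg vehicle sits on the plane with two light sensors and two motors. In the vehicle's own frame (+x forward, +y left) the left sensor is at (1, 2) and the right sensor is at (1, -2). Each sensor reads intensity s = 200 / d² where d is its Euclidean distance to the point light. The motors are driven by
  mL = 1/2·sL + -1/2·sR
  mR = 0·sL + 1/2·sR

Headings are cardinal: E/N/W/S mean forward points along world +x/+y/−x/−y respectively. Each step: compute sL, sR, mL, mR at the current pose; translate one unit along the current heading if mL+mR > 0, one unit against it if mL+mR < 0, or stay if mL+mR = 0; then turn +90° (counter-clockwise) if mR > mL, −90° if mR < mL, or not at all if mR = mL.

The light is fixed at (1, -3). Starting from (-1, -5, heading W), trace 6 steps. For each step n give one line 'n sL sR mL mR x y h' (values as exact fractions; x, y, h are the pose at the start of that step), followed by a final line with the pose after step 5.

0 8 200/9 -64/9 100/9 -1 -5 W
1 20 100/17 120/17 50/17 -2 -5 S
2 200/41 200/17 -2400/697 100/17 -2 -6 W
3 10 50/13 40/13 25/13 -3 -6 S
4 200/61 200/29 -3200/1769 100/29 -3 -7 W
5 100/17 100/37 1000/629 50/37 -4 -7 S
final -4 -8 W

n=0: pose=(-1,-5,W); sL=8, sR=200/9; mL=-64/9, mR=100/9; mL+mR=4 → advance +1; mR−mL=164/9 → turn +1·90°
n=1: pose=(-2,-5,S); sL=20, sR=100/17; mL=120/17, mR=50/17; mL+mR=10 → advance +1; mR−mL=-70/17 → turn -1·90°
n=2: pose=(-2,-6,W); sL=200/41, sR=200/17; mL=-2400/697, mR=100/17; mL+mR=100/41 → advance +1; mR−mL=6500/697 → turn +1·90°
n=3: pose=(-3,-6,S); sL=10, sR=50/13; mL=40/13, mR=25/13; mL+mR=5 → advance +1; mR−mL=-15/13 → turn -1·90°
n=4: pose=(-3,-7,W); sL=200/61, sR=200/29; mL=-3200/1769, mR=100/29; mL+mR=100/61 → advance +1; mR−mL=9300/1769 → turn +1·90°
n=5: pose=(-4,-7,S); sL=100/17, sR=100/37; mL=1000/629, mR=50/37; mL+mR=50/17 → advance +1; mR−mL=-150/629 → turn -1·90°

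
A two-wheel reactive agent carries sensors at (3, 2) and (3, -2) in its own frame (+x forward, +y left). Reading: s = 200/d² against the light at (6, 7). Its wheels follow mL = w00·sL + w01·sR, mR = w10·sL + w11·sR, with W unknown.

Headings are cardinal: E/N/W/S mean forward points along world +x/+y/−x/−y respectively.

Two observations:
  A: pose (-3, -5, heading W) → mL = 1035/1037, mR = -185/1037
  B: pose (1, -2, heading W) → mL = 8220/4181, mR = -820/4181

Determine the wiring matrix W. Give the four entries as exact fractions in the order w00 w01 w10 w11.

1 1/2 -1 1/2

obs A: pose=(-3,-5,W) → sL=10/17, sR=50/61, mL=1035/1037, mR=-185/1037
obs B: pose=(1,-2,W) → sL=40/37, sR=200/113, mL=8220/4181, mR=-820/4181
sensor matrix S = [[10/17, 50/61], [40/37, 200/113]]; det S = 672000/4335697
solve [mL_A; mL_B] = S·[w00; w01] and [mR_A; mR_B] = S·[w10; w11]:
  w00 = 1, w01 = 1/2, w10 = -1, w11 = 1/2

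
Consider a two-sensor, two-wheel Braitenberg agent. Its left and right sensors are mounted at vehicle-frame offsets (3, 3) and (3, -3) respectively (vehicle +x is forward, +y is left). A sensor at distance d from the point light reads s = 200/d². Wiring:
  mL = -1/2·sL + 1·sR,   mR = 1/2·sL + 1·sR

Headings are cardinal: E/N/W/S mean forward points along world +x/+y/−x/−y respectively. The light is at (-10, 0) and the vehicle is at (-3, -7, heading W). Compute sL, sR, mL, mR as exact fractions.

left sensor world pos  = (-6, -10); dL² = 116
right sensor world pos = (-6, -4); dR² = 32
sL = 200/116 = 50/29
sR = 200/32 = 25/4
mL = -1/2·sL + 1·sR = 625/116
mR = 1/2·sL + 1·sR = 825/116

50/29 25/4 625/116 825/116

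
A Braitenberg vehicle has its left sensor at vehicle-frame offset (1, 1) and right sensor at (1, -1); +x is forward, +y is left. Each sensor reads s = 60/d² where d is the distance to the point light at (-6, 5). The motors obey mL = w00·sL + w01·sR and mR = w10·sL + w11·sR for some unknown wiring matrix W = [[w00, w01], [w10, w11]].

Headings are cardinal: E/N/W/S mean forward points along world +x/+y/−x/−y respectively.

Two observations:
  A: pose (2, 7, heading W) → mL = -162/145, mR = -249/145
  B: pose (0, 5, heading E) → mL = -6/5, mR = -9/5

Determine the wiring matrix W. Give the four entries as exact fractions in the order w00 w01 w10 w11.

obs A: pose=(2,7,W) → sL=6/5, sR=30/29, mL=-162/145, mR=-249/145
obs B: pose=(0,5,E) → sL=6/5, sR=6/5, mL=-6/5, mR=-9/5
sensor matrix S = [[6/5, 30/29], [6/5, 6/5]]; det S = 144/725
solve [mL_A; mL_B] = S·[w00; w01] and [mR_A; mR_B] = S·[w10; w11]:
  w00 = -1/2, w01 = -1/2, w10 = -1, w11 = -1/2

-1/2 -1/2 -1 -1/2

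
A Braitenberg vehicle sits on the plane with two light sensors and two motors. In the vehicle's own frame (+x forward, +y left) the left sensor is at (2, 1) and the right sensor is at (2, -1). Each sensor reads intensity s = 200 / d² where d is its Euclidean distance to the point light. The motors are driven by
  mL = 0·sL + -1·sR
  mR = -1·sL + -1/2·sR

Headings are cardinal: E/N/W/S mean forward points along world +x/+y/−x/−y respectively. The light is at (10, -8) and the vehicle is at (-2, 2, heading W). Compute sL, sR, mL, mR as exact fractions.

200/277 200/317 -200/317 -91100/87809

left sensor world pos  = (-4, 1); dL² = 277
right sensor world pos = (-4, 3); dR² = 317
sL = 200/277 = 200/277
sR = 200/317 = 200/317
mL = 0·sL + -1·sR = -200/317
mR = -1·sL + -1/2·sR = -91100/87809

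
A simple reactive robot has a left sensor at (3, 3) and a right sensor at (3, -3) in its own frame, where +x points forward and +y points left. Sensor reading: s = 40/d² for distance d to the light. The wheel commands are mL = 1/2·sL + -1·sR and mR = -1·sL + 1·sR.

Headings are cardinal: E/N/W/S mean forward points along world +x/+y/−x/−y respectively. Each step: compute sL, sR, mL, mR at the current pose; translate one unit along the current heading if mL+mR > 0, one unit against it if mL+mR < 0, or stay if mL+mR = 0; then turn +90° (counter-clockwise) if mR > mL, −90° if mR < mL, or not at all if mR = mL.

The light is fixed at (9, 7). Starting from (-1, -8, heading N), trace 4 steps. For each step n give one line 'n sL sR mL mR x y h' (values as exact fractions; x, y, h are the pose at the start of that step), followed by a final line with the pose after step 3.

0 40/313 40/193 -8660/60409 4800/60409 -1 -8 N
1 4/53 20/169 -722/8957 384/8957 -1 -9 W
2 40/397 8/101 -1156/40097 -864/40097 0 -9 S
3 2/9 1/9 0 -1/9 0 -8 E
final -1 -8 S

n=0: pose=(-1,-8,N); sL=40/313, sR=40/193; mL=-8660/60409, mR=4800/60409; mL+mR=-20/313 → advance -1; mR−mL=13460/60409 → turn +1·90°
n=1: pose=(-1,-9,W); sL=4/53, sR=20/169; mL=-722/8957, mR=384/8957; mL+mR=-2/53 → advance -1; mR−mL=1106/8957 → turn +1·90°
n=2: pose=(0,-9,S); sL=40/397, sR=8/101; mL=-1156/40097, mR=-864/40097; mL+mR=-20/397 → advance -1; mR−mL=292/40097 → turn +1·90°
n=3: pose=(0,-8,E); sL=2/9, sR=1/9; mL=0, mR=-1/9; mL+mR=-1/9 → advance -1; mR−mL=-1/9 → turn -1·90°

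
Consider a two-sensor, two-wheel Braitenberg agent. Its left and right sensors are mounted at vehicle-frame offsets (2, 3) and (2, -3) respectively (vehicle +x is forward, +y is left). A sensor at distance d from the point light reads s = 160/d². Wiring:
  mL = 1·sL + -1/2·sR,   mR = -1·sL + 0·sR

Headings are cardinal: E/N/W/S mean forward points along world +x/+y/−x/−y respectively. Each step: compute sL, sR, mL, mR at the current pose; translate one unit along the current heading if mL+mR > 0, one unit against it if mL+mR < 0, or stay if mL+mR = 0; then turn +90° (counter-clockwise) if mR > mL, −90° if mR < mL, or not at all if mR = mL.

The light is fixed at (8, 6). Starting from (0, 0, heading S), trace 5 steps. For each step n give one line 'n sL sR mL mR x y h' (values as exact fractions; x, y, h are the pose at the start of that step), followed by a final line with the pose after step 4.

0 160/89 32/37 4496/3293 -160/89 0 0 S
1 40/41 20/13 110/533 -40/41 0 1 W
2 160/109 32/5 -944/545 -160/109 1 1 N
3 80/81 16/9 8/81 -80/81 1 0 W
4 160/97 32/5 -752/485 -160/97 2 0 N
final 2 -1 E

n=0: pose=(0,0,S); sL=160/89, sR=32/37; mL=4496/3293, mR=-160/89; mL+mR=-16/37 → advance -1; mR−mL=-10416/3293 → turn -1·90°
n=1: pose=(0,1,W); sL=40/41, sR=20/13; mL=110/533, mR=-40/41; mL+mR=-10/13 → advance -1; mR−mL=-630/533 → turn -1·90°
n=2: pose=(1,1,N); sL=160/109, sR=32/5; mL=-944/545, mR=-160/109; mL+mR=-16/5 → advance -1; mR−mL=144/545 → turn +1·90°
n=3: pose=(1,0,W); sL=80/81, sR=16/9; mL=8/81, mR=-80/81; mL+mR=-8/9 → advance -1; mR−mL=-88/81 → turn -1·90°
n=4: pose=(2,0,N); sL=160/97, sR=32/5; mL=-752/485, mR=-160/97; mL+mR=-16/5 → advance -1; mR−mL=-48/485 → turn -1·90°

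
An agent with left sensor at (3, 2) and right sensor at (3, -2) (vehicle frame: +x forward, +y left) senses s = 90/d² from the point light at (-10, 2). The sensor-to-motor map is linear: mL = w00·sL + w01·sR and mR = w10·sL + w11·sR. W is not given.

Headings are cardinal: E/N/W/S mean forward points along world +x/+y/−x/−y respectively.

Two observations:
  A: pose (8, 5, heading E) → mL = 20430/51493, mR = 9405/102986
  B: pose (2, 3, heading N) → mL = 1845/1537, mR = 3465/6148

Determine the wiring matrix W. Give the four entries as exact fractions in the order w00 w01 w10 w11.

1 1 1 -1/2

obs A: pose=(8,5,E) → sL=45/233, sR=45/221, mL=20430/51493, mR=9405/102986
obs B: pose=(2,3,N) → sL=45/58, sR=45/106, mL=1845/1537, mR=3465/6148
sensor matrix S = [[45/233, 45/221], [45/58, 45/106]]; det S = -6014250/79144741
solve [mL_A; mL_B] = S·[w00; w01] and [mR_A; mR_B] = S·[w10; w11]:
  w00 = 1, w01 = 1, w10 = 1, w11 = -1/2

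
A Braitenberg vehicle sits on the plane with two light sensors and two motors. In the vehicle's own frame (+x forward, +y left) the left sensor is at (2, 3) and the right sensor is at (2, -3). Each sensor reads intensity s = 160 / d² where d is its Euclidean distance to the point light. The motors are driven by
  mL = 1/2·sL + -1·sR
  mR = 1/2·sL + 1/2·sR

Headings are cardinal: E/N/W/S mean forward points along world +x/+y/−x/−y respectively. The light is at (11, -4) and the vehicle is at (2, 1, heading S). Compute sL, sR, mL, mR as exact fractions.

left sensor world pos  = (5, -1); dL² = 45
right sensor world pos = (-1, -1); dR² = 153
sL = 160/45 = 32/9
sR = 160/153 = 160/153
mL = 1/2·sL + -1·sR = 112/153
mR = 1/2·sL + 1/2·sR = 352/153

32/9 160/153 112/153 352/153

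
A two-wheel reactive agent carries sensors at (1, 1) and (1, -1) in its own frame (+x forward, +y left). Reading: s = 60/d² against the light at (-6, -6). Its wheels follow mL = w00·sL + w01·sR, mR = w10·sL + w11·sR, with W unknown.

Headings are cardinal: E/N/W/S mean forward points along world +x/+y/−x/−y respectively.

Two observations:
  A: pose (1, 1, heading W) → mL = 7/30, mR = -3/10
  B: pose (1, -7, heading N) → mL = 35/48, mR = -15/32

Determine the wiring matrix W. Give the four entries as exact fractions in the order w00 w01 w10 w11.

1 -1 0 -1/2

obs A: pose=(1,1,W) → sL=5/6, sR=3/5, mL=7/30, mR=-3/10
obs B: pose=(1,-7,N) → sL=5/3, sR=15/16, mL=35/48, mR=-15/32
sensor matrix S = [[5/6, 3/5], [5/3, 15/16]]; det S = -7/32
solve [mL_A; mL_B] = S·[w00; w01] and [mR_A; mR_B] = S·[w10; w11]:
  w00 = 1, w01 = -1, w10 = 0, w11 = -1/2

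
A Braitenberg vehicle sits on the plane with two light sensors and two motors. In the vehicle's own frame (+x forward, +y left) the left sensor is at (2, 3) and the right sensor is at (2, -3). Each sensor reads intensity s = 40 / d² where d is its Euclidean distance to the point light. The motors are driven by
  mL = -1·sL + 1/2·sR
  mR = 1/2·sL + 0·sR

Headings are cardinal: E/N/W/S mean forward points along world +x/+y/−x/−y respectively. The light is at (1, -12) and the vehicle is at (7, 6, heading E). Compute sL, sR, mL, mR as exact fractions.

8/101 40/289 -292/29189 4/101

left sensor world pos  = (9, 9); dL² = 505
right sensor world pos = (9, 3); dR² = 289
sL = 40/505 = 8/101
sR = 40/289 = 40/289
mL = -1·sL + 1/2·sR = -292/29189
mR = 1/2·sL + 0·sR = 4/101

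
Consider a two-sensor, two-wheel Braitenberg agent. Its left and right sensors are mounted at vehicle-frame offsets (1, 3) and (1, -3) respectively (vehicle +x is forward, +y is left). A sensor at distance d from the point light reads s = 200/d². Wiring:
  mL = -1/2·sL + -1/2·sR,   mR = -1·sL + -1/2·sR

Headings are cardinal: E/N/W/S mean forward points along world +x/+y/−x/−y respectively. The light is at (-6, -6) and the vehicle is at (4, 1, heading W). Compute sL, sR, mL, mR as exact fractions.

200/97 200/181 -27800/17557 -45900/17557

left sensor world pos  = (3, -2); dL² = 97
right sensor world pos = (3, 4); dR² = 181
sL = 200/97 = 200/97
sR = 200/181 = 200/181
mL = -1/2·sL + -1/2·sR = -27800/17557
mR = -1·sL + -1/2·sR = -45900/17557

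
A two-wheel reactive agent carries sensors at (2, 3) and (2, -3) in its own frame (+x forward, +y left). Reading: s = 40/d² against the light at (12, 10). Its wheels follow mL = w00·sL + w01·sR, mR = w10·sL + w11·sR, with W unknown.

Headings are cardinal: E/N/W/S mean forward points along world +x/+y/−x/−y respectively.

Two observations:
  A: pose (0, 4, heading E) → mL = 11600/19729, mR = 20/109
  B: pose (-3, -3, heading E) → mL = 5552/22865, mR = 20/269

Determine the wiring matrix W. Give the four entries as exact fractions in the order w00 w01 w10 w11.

1 1 1/2 0

obs A: pose=(0,4,E) → sL=40/109, sR=40/181, mL=11600/19729, mR=20/109
obs B: pose=(-3,-3,E) → sL=40/269, sR=8/85, mL=5552/22865, mR=20/269
sensor matrix S = [[40/109, 40/181], [40/269, 8/85]]; det S = 151296/90220717
solve [mL_A; mL_B] = S·[w00; w01] and [mR_A; mR_B] = S·[w10; w11]:
  w00 = 1, w01 = 1, w10 = 1/2, w11 = 0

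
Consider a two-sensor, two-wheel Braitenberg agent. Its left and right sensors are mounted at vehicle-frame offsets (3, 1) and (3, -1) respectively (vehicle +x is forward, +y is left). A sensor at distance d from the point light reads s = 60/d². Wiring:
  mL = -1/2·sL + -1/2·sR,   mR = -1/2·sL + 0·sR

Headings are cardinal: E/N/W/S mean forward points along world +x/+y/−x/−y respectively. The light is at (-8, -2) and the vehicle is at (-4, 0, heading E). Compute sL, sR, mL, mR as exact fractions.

left sensor world pos  = (-1, 1); dL² = 58
right sensor world pos = (-1, -1); dR² = 50
sL = 60/58 = 30/29
sR = 60/50 = 6/5
mL = -1/2·sL + -1/2·sR = -162/145
mR = -1/2·sL + 0·sR = -15/29

30/29 6/5 -162/145 -15/29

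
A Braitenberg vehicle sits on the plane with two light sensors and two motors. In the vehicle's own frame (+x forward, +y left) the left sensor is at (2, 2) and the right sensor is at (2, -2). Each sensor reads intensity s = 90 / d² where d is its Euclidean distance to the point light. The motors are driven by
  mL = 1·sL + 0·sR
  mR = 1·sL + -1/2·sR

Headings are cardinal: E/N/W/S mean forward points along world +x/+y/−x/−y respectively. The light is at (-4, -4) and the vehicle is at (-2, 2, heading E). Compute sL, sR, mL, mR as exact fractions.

left sensor world pos  = (0, 4); dL² = 80
right sensor world pos = (0, 0); dR² = 32
sL = 90/80 = 9/8
sR = 90/32 = 45/16
mL = 1·sL + 0·sR = 9/8
mR = 1·sL + -1/2·sR = -9/32

9/8 45/16 9/8 -9/32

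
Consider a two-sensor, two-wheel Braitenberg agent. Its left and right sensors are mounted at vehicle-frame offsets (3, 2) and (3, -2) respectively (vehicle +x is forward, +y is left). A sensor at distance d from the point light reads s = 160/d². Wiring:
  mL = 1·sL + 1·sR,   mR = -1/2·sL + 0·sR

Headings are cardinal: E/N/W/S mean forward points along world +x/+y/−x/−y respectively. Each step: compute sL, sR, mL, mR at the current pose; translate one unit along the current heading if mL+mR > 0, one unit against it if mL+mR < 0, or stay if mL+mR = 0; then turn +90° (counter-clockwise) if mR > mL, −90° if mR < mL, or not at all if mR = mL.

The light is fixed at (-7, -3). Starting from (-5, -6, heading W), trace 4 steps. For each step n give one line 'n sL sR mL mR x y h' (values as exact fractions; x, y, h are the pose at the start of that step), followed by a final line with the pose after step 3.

n=0: pose=(-5,-6,W); sL=80/13, sR=80; mL=1120/13, mR=-40/13; mL+mR=1080/13 → advance +1; mR−mL=-1160/13 → turn -1·90°
n=1: pose=(-6,-6,N); sL=160, sR=160/9; mL=1600/9, mR=-80; mL+mR=880/9 → advance +1; mR−mL=-2320/9 → turn -1·90°
n=2: pose=(-6,-5,E); sL=10, sR=5; mL=15, mR=-5; mL+mR=10 → advance +1; mR−mL=-20 → turn -1·90°
n=3: pose=(-5,-5,S); sL=160/41, sR=32/5; mL=2112/205, mR=-80/41; mL+mR=1712/205 → advance +1; mR−mL=-2512/205 → turn -1·90°

0 80/13 80 1120/13 -40/13 -5 -6 W
1 160 160/9 1600/9 -80 -6 -6 N
2 10 5 15 -5 -6 -5 E
3 160/41 32/5 2112/205 -80/41 -5 -5 S
final -5 -6 W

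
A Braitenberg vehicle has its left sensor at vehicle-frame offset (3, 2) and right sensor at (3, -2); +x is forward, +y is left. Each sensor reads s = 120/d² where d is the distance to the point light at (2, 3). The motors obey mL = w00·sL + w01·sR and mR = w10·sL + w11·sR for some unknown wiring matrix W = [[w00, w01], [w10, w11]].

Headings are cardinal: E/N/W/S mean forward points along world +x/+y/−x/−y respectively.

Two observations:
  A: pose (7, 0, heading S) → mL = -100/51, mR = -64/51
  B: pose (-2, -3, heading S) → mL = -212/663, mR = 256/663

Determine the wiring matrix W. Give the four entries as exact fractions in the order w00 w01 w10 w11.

1/2 -1 1 -1

obs A: pose=(7,0,S) → sL=24/17, sR=8/3, mL=-100/51, mR=-64/51
obs B: pose=(-2,-3,S) → sL=24/17, sR=40/39, mL=-212/663, mR=256/663
sensor matrix S = [[24/17, 8/3], [24/17, 40/39]]; det S = -512/221
solve [mL_A; mL_B] = S·[w00; w01] and [mR_A; mR_B] = S·[w10; w11]:
  w00 = 1/2, w01 = -1, w10 = 1, w11 = -1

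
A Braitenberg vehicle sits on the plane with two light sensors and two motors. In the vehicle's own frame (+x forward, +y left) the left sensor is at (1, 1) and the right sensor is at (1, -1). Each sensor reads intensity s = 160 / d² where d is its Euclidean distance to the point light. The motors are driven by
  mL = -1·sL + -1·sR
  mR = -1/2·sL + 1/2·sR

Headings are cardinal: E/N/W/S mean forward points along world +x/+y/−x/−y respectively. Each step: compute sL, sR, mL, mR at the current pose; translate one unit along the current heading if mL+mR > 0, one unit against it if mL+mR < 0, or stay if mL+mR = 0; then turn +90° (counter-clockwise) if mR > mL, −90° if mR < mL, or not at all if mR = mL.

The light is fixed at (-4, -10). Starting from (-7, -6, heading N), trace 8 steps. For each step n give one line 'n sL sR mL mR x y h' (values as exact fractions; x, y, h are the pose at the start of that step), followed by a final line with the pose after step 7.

n=0: pose=(-7,-6,N); sL=160/41, sR=160/29; mL=-11200/1189, mR=960/1189; mL+mR=-10240/1189 → advance -1; mR−mL=12160/1189 → turn +1·90°
n=1: pose=(-7,-7,W); sL=8, sR=5; mL=-13, mR=-3/2; mL+mR=-29/2 → advance -1; mR−mL=23/2 → turn +1·90°
n=2: pose=(-6,-7,S); sL=32, sR=160/13; mL=-576/13, mR=-128/13; mL+mR=-704/13 → advance -1; mR−mL=448/13 → turn +1·90°
n=3: pose=(-6,-6,E); sL=80/13, sR=16; mL=-288/13, mR=64/13; mL+mR=-224/13 → advance -1; mR−mL=352/13 → turn +1·90°
n=4: pose=(-7,-6,N); sL=160/41, sR=160/29; mL=-11200/1189, mR=960/1189; mL+mR=-10240/1189 → advance -1; mR−mL=12160/1189 → turn +1·90°
n=5: pose=(-7,-7,W); sL=8, sR=5; mL=-13, mR=-3/2; mL+mR=-29/2 → advance -1; mR−mL=23/2 → turn +1·90°
n=6: pose=(-6,-7,S); sL=32, sR=160/13; mL=-576/13, mR=-128/13; mL+mR=-704/13 → advance -1; mR−mL=448/13 → turn +1·90°
n=7: pose=(-6,-6,E); sL=80/13, sR=16; mL=-288/13, mR=64/13; mL+mR=-224/13 → advance -1; mR−mL=352/13 → turn +1·90°

0 160/41 160/29 -11200/1189 960/1189 -7 -6 N
1 8 5 -13 -3/2 -7 -7 W
2 32 160/13 -576/13 -128/13 -6 -7 S
3 80/13 16 -288/13 64/13 -6 -6 E
4 160/41 160/29 -11200/1189 960/1189 -7 -6 N
5 8 5 -13 -3/2 -7 -7 W
6 32 160/13 -576/13 -128/13 -6 -7 S
7 80/13 16 -288/13 64/13 -6 -6 E
final -7 -6 N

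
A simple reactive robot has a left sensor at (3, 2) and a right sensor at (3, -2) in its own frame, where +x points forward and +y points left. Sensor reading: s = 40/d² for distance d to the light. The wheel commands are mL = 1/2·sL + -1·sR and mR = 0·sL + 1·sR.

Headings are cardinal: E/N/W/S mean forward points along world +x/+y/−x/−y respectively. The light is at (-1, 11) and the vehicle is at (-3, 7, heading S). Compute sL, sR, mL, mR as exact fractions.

left sensor world pos  = (-1, 4); dL² = 49
right sensor world pos = (-5, 4); dR² = 65
sL = 40/49 = 40/49
sR = 40/65 = 8/13
mL = 1/2·sL + -1·sR = -132/637
mR = 0·sL + 1·sR = 8/13

40/49 8/13 -132/637 8/13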